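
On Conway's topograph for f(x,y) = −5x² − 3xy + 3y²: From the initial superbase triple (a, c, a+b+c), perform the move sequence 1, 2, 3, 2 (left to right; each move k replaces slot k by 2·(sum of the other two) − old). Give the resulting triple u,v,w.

start (-5,3,-5) = (f(1,0),f(0,1),f(1,1))
replace slot 1: 2·(3+(-5)) − (-5) = 1 → (1,3,-5)
replace slot 2: 2·(1+(-5)) − 3 = -11 → (1,-11,-5)
replace slot 3: 2·(1+(-11)) − (-5) = -15 → (1,-11,-15)
replace slot 2: 2·(1+(-15)) − (-11) = -17 → (1,-17,-15)

1,-17,-15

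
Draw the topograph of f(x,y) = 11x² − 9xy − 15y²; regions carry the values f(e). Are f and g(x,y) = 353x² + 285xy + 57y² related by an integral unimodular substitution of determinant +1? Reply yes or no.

D₁ = 741, D₂ = 741
river cycle of f (length 8): (-15, 9, 11), (11, 13, -13), (-13, 13, 11), (11, 9, -15), (-15, 21, 5), (5, 19, -19), (-19, 19, 5), (5, 21, -15)
river cycle of g (length 8): (11, 9, -15), (-15, 21, 5), (5, 19, -19), (-19, 19, 5), (5, 21, -15), (-15, 9, 11), (11, 13, -13), (-13, 13, 11)
cycles coincide ⇒ equivalent

yes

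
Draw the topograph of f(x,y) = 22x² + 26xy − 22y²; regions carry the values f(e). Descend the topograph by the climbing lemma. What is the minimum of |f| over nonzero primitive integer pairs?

river: ρ → (-22,18,26)
river: ρ → (26,34,-14)
river: ρ → (-14,50,2)
river: ρ → (2,50,-14)
river: ρ → (-14,34,26)
river: ρ → (26,18,-22)
river: ρ → (-22,26,22)
river: ρ → (22,18,-26)
river: ρ → (-26,34,14)
river: ρ → (14,50,-2)
river: ρ → (-2,50,14)
river: ρ → (14,34,-26)
river: ρ → (-26,18,22)
river: ρ → (22,26,-22)
closes: descent 0, river 14
min |a| on river = 2

2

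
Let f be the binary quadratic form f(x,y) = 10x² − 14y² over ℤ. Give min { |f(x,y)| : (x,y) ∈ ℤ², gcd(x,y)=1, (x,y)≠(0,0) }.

descent: ρ → (-14,0,10)
descent: ρ → (10,20,-4)  [lands on river]
river: ρ → (-4,20,10)
closes: descent 2, river 2
min |a| on river = 4

4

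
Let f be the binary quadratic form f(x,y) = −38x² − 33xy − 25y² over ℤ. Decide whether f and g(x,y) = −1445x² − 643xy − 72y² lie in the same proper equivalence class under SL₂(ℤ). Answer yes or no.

D₁ = -2711, D₂ = -2711
f is negative-definite; reduce −f:
−f: flip: (38,33,25)→(25,-33,38)
−f: translate: b→17 (≡-33 mod 50), so (25,-33,38)→(25,17,30)
−f: reduced (well bottom): (25,17,30) with a≤c, −a<b≤a
flip sign back: reduced form of f is (-25,-17,-30)
g is negative-definite; reduce −g:
−g: flip: (1445,643,72)→(72,-643,1445)
−g: translate: b→-67 (≡-643 mod 144), so (72,-643,1445)→(72,-67,25)
−g: flip: (72,-67,25)→(25,67,72)
−g: translate: b→17 (≡67 mod 50), so (25,67,72)→(25,17,30)
−g: reduced (well bottom): (25,17,30) with a≤c, −a<b≤a
flip sign back: reduced form of g is (-25,-17,-30)
reduced forms (-25, -17, -30) vs (-25, -17, -30) ⇒ equivalent

yes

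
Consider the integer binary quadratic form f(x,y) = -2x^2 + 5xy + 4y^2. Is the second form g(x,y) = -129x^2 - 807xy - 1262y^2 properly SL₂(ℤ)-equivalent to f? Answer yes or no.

D₁ = 57, D₂ = 57
river cycle of f (length 6): (4, 3, -3), (-3, 3, 4), (4, 5, -2), (-2, 7, 1), (1, 7, -2), (-2, 5, 4)
river cycle of g (length 6): (-2, 5, 4), (4, 3, -3), (-3, 3, 4), (4, 5, -2), (-2, 7, 1), (1, 7, -2)
cycles coincide ⇒ equivalent

yes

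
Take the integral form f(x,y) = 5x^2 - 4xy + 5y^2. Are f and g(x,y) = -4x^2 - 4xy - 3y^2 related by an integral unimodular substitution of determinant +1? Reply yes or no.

D₁ = -84, D₂ = -32
discriminants differ ⇒ not SL₂(ℤ)-equivalent

no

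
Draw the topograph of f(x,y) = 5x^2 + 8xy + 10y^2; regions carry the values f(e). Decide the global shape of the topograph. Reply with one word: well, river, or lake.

D = b²−4ac = 8² − 4·5·10 = -136
D < 0 ⇒ definite ⇒ every region one sign ⇒ single well

well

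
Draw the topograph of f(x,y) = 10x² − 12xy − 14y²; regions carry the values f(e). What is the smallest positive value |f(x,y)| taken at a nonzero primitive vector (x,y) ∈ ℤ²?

descent: ρ → (-14,12,10)  [lands on river]
river: ρ → (10,8,-16)
river: ρ → (-16,24,2)
river: ρ → (2,24,-16)
river: ρ → (-16,8,10)
river: ρ → (10,12,-14)
river: ρ → (-14,16,8)
river: ρ → (8,16,-14)
closes: descent 1, river 8
min |a| on river = 2

2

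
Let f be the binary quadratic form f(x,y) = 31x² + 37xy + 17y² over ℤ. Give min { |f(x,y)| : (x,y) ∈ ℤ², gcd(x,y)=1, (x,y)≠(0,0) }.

translate: b→-25 (≡37 mod 62), so (31,37,17)→(31,-25,11)
flip: (31,-25,11)→(11,25,31)
translate: b→3 (≡25 mod 22), so (11,25,31)→(11,3,17)
reduced (well bottom): (11,3,17) with a≤c, −a<b≤a
well minimum = a = 11

11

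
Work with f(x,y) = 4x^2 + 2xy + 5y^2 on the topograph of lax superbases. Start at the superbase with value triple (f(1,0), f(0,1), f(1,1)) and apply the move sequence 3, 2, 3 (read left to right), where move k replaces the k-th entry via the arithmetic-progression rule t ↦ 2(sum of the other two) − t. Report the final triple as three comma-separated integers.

start (4,5,11) = (f(1,0),f(0,1),f(1,1))
replace slot 3: 2·(4+5) − 11 = 7 → (4,5,7)
replace slot 2: 2·(4+7) − 5 = 17 → (4,17,7)
replace slot 3: 2·(4+17) − 7 = 35 → (4,17,35)

4,17,35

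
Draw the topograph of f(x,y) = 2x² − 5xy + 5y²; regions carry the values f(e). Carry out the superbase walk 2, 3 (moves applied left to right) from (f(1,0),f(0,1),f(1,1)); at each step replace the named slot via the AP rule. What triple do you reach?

start (2,5,2) = (f(1,0),f(0,1),f(1,1))
replace slot 2: 2·(2+2) − 5 = 3 → (2,3,2)
replace slot 3: 2·(2+3) − 2 = 8 → (2,3,8)

2,3,8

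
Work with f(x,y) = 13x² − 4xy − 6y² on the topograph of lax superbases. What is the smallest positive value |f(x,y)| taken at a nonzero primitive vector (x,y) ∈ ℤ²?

descent: ρ → (-6,16,3)  [lands on river]
river: ρ → (3,14,-11)
river: ρ → (-11,8,6)
river: ρ → (6,16,-3)
river: ρ → (-3,14,11)
river: ρ → (11,8,-6)
closes: descent 1, river 6
min |a| on river = 3

3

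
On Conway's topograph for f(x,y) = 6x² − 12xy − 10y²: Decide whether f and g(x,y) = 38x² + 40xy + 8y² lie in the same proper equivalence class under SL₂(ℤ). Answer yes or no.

D₁ = 384, D₂ = 384
river cycle of f (length 4): (-10, 12, 6), (6, 12, -10), (-10, 8, 8), (8, 8, -10)
river cycle of g (length 4): (8, 8, -10), (-10, 12, 6), (6, 12, -10), (-10, 8, 8)
cycles coincide ⇒ equivalent

yes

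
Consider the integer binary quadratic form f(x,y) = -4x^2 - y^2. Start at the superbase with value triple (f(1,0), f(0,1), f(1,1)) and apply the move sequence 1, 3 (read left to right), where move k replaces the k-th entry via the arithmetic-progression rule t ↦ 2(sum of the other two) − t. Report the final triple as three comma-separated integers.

start (-4,-1,-5) = (f(1,0),f(0,1),f(1,1))
replace slot 1: 2·((-1)+(-5)) − (-4) = -8 → (-8,-1,-5)
replace slot 3: 2·((-8)+(-1)) − (-5) = -13 → (-8,-1,-13)

-8,-1,-13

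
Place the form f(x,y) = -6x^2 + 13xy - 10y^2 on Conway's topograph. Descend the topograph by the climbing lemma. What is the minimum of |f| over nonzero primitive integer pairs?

translate: b→-1 (≡-13 mod 12), so (6,-13,10)→(6,-1,3)
flip: (6,-1,3)→(3,1,6)
reduced (well bottom): (3,1,6) with a≤c, −a<b≤a
well minimum |f| = |-3| = 3 (negative-definite)

3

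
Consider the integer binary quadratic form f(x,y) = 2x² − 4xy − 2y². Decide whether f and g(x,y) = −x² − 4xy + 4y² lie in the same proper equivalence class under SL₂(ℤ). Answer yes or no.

D₁ = 32, D₂ = 32
river cycle of f (length 2): (-2, 4, 2), (2, 4, -2)
river cycle of g (length 2): (4, 4, -1), (-1, 4, 4)
cycles differ ⇒ inequivalent

no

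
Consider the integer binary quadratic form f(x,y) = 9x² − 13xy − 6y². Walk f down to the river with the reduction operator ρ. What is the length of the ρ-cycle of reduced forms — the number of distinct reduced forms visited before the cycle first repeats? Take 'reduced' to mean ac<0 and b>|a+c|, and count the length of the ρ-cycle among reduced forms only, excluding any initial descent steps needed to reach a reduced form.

D = 385, ⌊√D⌋ = 19
descent: ρ → (-6,13,9)  [lands on river]
river: ρ → (9,5,-10)
river: ρ → (-10,15,4)
river: ρ → (4,17,-6)
river: ρ → (-6,19,1)
river: ρ → (1,19,-6)
river: ρ → (-6,17,4)
river: ρ → (4,15,-10)
river: ρ → (-10,5,9)
river: ρ → (9,13,-6)
river: ρ → (-6,11,11)
river: ρ → (11,11,-6)
ρ-cycle length = 12 (tail of 1 descent step not counted)

12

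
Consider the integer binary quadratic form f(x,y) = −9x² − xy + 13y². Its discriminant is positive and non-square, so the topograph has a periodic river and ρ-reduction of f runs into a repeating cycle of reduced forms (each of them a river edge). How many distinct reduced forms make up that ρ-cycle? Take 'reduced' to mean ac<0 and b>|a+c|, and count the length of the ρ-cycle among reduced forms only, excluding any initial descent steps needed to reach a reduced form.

D = 469, ⌊√D⌋ = 21
descent: ρ → (13,1,-9)
descent: ρ → (-9,17,5)  [lands on river]
river: ρ → (5,13,-15)
river: ρ → (-15,17,3)
river: ρ → (3,19,-9)
ρ-cycle length = 4 (tail of 2 descent steps not counted)

4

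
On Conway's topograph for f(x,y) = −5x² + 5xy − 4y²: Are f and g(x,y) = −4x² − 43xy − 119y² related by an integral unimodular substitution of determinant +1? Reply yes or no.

D₁ = -55, D₂ = -55
f is negative-definite; reduce −f:
−f: translate: b→5 (≡-5 mod 10), so (5,-5,4)→(5,5,4)
−f: flip: (5,5,4)→(4,-5,5)
−f: translate: b→3 (≡-5 mod 8), so (4,-5,5)→(4,3,4)
−f: reduced (well bottom): (4,3,4) with a≤c, −a<b≤a
flip sign back: reduced form of f is (-4,-3,-4)
g is negative-definite; reduce −g:
−g: translate: b→3 (≡43 mod 8), so (4,43,119)→(4,3,4)
−g: reduced (well bottom): (4,3,4) with a≤c, −a<b≤a
flip sign back: reduced form of g is (-4,-3,-4)
reduced forms (-4, -3, -4) vs (-4, -3, -4) ⇒ equivalent

yes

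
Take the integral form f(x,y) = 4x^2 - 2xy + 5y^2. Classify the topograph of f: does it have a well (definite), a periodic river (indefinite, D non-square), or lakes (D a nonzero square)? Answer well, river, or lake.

D = b²−4ac = (-2)² − 4·4·5 = -76
D < 0 ⇒ definite ⇒ every region one sign ⇒ single well

well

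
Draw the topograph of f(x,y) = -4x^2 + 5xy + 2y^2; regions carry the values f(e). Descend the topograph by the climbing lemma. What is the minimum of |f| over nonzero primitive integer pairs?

river: ρ → (2,7,-1)
river: ρ → (-1,7,2)
river: ρ → (2,5,-4)
river: ρ → (-4,3,3)
river: ρ → (3,3,-4)
river: ρ → (-4,5,2)
closes: descent 0, river 6
min |a| on river = 1

1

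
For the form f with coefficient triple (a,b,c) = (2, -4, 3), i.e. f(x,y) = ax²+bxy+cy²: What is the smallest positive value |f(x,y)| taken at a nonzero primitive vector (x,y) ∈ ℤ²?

translate: b→0 (≡-4 mod 4), so (2,-4,3)→(2,0,1)
flip: (2,0,1)→(1,0,2)
reduced (well bottom): (1,0,2) with a≤c, −a<b≤a
well minimum = a = 1

1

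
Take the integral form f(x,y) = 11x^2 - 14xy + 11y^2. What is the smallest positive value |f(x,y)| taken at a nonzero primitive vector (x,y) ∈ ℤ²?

translate: b→8 (≡-14 mod 22), so (11,-14,11)→(11,8,8)
flip: (11,8,8)→(8,-8,11)
translate: b→8 (≡-8 mod 16), so (8,-8,11)→(8,8,11)
reduced (well bottom): (8,8,11) with a≤c, −a<b≤a
well minimum = a = 8

8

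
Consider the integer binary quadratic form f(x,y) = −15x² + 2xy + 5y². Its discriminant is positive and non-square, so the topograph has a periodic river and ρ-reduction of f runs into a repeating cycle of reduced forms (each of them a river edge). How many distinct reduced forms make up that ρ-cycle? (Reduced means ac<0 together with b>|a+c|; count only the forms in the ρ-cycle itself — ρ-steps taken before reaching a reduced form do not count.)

D = 304, ⌊√D⌋ = 17
descent: ρ → (5,8,-12)  [lands on river]
river: ρ → (-12,16,1)
river: ρ → (1,16,-12)
river: ρ → (-12,8,5)
river: ρ → (5,12,-8)
river: ρ → (-8,4,9)
river: ρ → (9,14,-3)
river: ρ → (-3,16,4)
river: ρ → (4,16,-3)
river: ρ → (-3,14,9)
river: ρ → (9,4,-8)
river: ρ → (-8,12,5)
ρ-cycle length = 12 (tail of 1 descent step not counted)

12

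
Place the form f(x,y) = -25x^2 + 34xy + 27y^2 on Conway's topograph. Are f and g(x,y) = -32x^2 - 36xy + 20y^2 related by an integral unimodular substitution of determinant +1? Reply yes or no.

D₁ = 3856, D₂ = 3856
river cycle of f (length 34): (27, 20, -32), (-32, 44, 15), (15, 46, -29), (-29, 12, 32), (32, 52, -9), (-9, 56, 20), (20, 24, -41), (-41, 58, 3), (3, 62, -1), (-1, 62, 3), … (24 more)
river cycle of g (length 38): (20, 36, -32), (-32, 28, 24), (24, 20, -36), (-36, 52, 8), (8, 60, -8), (-8, 52, 36), (36, 20, -24), (-24, 28, 32), (32, 36, -20), (-20, 44, 24), … (28 more)
cycles differ ⇒ inequivalent

no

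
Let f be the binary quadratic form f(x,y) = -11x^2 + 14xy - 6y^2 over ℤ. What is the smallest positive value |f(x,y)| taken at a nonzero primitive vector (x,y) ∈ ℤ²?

translate: b→8 (≡-14 mod 22), so (11,-14,6)→(11,8,3)
flip: (11,8,3)→(3,-8,11)
translate: b→-2 (≡-8 mod 6), so (3,-8,11)→(3,-2,6)
reduced (well bottom): (3,-2,6) with a≤c, −a<b≤a
well minimum |f| = |-3| = 3 (negative-definite)

3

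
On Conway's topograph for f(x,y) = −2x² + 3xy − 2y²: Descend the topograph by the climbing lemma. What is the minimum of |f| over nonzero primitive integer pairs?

translate: b→1 (≡-3 mod 4), so (2,-3,2)→(2,1,1)
flip: (2,1,1)→(1,-1,2)
translate: b→1 (≡-1 mod 2), so (1,-1,2)→(1,1,2)
reduced (well bottom): (1,1,2) with a≤c, −a<b≤a
well minimum |f| = |-1| = 1 (negative-definite)

1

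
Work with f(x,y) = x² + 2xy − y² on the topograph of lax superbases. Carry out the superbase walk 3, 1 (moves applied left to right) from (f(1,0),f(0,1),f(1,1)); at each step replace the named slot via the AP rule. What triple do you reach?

start (1,-1,2) = (f(1,0),f(0,1),f(1,1))
replace slot 3: 2·(1+(-1)) − 2 = -2 → (1,-1,-2)
replace slot 1: 2·((-1)+(-2)) − 1 = -7 → (-7,-1,-2)

-7,-1,-2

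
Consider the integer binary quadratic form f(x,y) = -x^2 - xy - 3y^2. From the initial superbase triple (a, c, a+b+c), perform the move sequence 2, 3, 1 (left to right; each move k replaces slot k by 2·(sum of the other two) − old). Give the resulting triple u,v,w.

start (-1,-3,-5) = (f(1,0),f(0,1),f(1,1))
replace slot 2: 2·((-1)+(-5)) − (-3) = -9 → (-1,-9,-5)
replace slot 3: 2·((-1)+(-9)) − (-5) = -15 → (-1,-9,-15)
replace slot 1: 2·((-9)+(-15)) − (-1) = -47 → (-47,-9,-15)

-47,-9,-15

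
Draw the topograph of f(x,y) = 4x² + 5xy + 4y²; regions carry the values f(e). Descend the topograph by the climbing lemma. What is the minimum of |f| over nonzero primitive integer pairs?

translate: b→-3 (≡5 mod 8), so (4,5,4)→(4,-3,3)
flip: (4,-3,3)→(3,3,4)
reduced (well bottom): (3,3,4) with a≤c, −a<b≤a
well minimum = a = 3

3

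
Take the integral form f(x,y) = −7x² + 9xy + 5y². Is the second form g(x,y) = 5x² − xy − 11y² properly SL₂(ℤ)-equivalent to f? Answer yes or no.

D₁ = 221, D₂ = 221
river cycle of f (length 4): (5, 11, -5), (-5, 9, 7), (7, 5, -7), (-7, 9, 5)
river cycle of g (length 4): (5, 9, -7), (-7, 5, 7), (7, 9, -5), (-5, 11, 5)
cycles differ ⇒ inequivalent

no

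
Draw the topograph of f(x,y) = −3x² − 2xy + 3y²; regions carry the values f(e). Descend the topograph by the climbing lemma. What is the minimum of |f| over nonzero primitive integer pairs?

descent: ρ → (3,2,-3)  [lands on river]
river: ρ → (-3,4,2)
river: ρ → (2,4,-3)
river: ρ → (-3,2,3)
river: ρ → (3,4,-2)
river: ρ → (-2,4,3)
closes: descent 1, river 6
min |a| on river = 2

2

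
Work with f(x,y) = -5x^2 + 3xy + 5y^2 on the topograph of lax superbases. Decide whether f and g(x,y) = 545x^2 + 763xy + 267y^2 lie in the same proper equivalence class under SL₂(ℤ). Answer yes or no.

D₁ = 109, D₂ = 109
river cycle of f (length 14): (5, 7, -3), (-3, 5, 7), (7, 9, -1), (-1, 9, 7), (7, 5, -3), (-3, 7, 5), (5, 3, -5), (-5, 7, 3), (3, 5, -7), (-7, 9, 1), … (4 more)
river cycle of g (length 14): (5, 7, -3), (-3, 5, 7), (7, 9, -1), (-1, 9, 7), (7, 5, -3), (-3, 7, 5), (5, 3, -5), (-5, 7, 3), (3, 5, -7), (-7, 9, 1), … (4 more)
cycles coincide ⇒ equivalent

yes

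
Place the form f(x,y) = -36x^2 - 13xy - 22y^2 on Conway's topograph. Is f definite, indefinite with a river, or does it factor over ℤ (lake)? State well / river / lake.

D = b²−4ac = (-13)² − 4·(-36)·(-22) = -2999
D < 0 ⇒ definite ⇒ every region one sign ⇒ single well

well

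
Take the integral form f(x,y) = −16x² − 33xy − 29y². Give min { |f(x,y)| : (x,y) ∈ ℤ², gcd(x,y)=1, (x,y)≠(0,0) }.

translate: b→1 (≡33 mod 32), so (16,33,29)→(16,1,12)
flip: (16,1,12)→(12,-1,16)
reduced (well bottom): (12,-1,16) with a≤c, −a<b≤a
well minimum |f| = |-12| = 12 (negative-definite)

12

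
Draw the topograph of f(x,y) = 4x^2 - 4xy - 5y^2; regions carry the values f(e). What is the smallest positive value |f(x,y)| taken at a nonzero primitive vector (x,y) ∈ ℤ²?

descent: ρ → (-5,4,4)  [lands on river]
river: ρ → (4,4,-5)
river: ρ → (-5,6,3)
river: ρ → (3,6,-5)
closes: descent 1, river 4
min |a| on river = 3

3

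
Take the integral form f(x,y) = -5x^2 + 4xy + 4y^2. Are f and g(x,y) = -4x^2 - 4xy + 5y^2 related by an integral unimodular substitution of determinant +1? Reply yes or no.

D₁ = 96, D₂ = 96
river cycle of f (length 4): (4, 4, -5), (-5, 6, 3), (3, 6, -5), (-5, 4, 4)
river cycle of g (length 4): (5, 4, -4), (-4, 4, 5), (5, 6, -3), (-3, 6, 5)
cycles differ ⇒ inequivalent

no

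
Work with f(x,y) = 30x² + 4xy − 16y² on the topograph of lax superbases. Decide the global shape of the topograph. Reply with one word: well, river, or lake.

D = b²−4ac = 4² − 4·30·(-16) = 1936
D = 44² is a perfect square ⇒ form factors over ℤ ⇒ lakes

lake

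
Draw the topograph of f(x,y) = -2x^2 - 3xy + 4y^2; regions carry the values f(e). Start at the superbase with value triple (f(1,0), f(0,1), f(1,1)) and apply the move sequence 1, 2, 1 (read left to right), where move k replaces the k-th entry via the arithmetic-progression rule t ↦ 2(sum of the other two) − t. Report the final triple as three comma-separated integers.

start (-2,4,-1) = (f(1,0),f(0,1),f(1,1))
replace slot 1: 2·(4+(-1)) − (-2) = 8 → (8,4,-1)
replace slot 2: 2·(8+(-1)) − 4 = 10 → (8,10,-1)
replace slot 1: 2·(10+(-1)) − 8 = 10 → (10,10,-1)

10,10,-1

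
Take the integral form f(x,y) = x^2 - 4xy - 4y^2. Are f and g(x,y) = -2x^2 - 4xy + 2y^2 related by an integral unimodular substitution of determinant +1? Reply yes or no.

D₁ = 32, D₂ = 32
river cycle of f (length 2): (-4, 4, 1), (1, 4, -4)
river cycle of g (length 2): (2, 4, -2), (-2, 4, 2)
cycles differ ⇒ inequivalent

no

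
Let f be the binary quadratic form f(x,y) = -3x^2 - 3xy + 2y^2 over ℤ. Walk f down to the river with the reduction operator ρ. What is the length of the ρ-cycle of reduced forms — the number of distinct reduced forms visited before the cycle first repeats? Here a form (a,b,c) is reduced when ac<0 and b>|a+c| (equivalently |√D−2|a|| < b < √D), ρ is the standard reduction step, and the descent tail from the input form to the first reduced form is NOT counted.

D = 33, ⌊√D⌋ = 5
descent: ρ → (2,3,-3)  [lands on river]
river: ρ → (-3,3,2)
river: ρ → (2,5,-1)
river: ρ → (-1,5,2)
ρ-cycle length = 4 (tail of 1 descent step not counted)

4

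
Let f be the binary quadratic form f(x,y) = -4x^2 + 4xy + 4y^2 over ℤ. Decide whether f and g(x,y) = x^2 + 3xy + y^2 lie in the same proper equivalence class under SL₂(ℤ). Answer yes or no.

D₁ = 80, D₂ = 5
discriminants differ ⇒ not SL₂(ℤ)-equivalent

no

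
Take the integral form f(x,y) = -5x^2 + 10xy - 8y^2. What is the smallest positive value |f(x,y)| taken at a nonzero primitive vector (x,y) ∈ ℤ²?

translate: b→0 (≡-10 mod 10), so (5,-10,8)→(5,0,3)
flip: (5,0,3)→(3,0,5)
reduced (well bottom): (3,0,5) with a≤c, −a<b≤a
well minimum |f| = |-3| = 3 (negative-definite)

3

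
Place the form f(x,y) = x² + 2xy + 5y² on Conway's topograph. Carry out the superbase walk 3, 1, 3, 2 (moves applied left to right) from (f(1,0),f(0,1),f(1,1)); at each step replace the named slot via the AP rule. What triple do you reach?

start (1,5,8) = (f(1,0),f(0,1),f(1,1))
replace slot 3: 2·(1+5) − 8 = 4 → (1,5,4)
replace slot 1: 2·(5+4) − 1 = 17 → (17,5,4)
replace slot 3: 2·(17+5) − 4 = 40 → (17,5,40)
replace slot 2: 2·(17+40) − 5 = 109 → (17,109,40)

17,109,40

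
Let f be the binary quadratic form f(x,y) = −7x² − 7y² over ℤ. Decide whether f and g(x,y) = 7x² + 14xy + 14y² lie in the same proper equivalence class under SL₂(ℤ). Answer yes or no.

D₁ = -196, D₂ = -196
f is negative-definite; reduce −f:
−f: reduced (well bottom): (7,0,7) with a≤c, −a<b≤a
flip sign back: reduced form of f is (-7,0,-7)
g: translate: b→0 (≡14 mod 14), so (7,14,14)→(7,0,7)
g: reduced (well bottom): (7,0,7) with a≤c, −a<b≤a
reduced forms (-7, 0, -7) vs (7, 0, 7) ⇒ inequivalent

no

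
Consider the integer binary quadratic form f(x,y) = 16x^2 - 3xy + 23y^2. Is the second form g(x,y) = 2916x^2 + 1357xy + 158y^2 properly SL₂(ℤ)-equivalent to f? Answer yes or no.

D₁ = -1463, D₂ = -1463
f: reduced (well bottom): (16,-3,23) with a≤c, −a<b≤a
g: flip: (2916,1357,158)→(158,-1357,2916)
g: translate: b→-93 (≡-1357 mod 316), so (158,-1357,2916)→(158,-93,16)
g: flip: (158,-93,16)→(16,93,158)
g: translate: b→-3 (≡93 mod 32), so (16,93,158)→(16,-3,23)
g: reduced (well bottom): (16,-3,23) with a≤c, −a<b≤a
reduced forms (16, -3, 23) vs (16, -3, 23) ⇒ equivalent

yes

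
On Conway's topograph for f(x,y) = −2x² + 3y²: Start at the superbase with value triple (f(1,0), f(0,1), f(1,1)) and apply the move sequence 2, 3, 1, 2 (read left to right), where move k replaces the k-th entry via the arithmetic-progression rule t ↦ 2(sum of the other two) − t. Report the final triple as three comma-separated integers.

start (-2,3,1) = (f(1,0),f(0,1),f(1,1))
replace slot 2: 2·((-2)+1) − 3 = -5 → (-2,-5,1)
replace slot 3: 2·((-2)+(-5)) − 1 = -15 → (-2,-5,-15)
replace slot 1: 2·((-5)+(-15)) − (-2) = -38 → (-38,-5,-15)
replace slot 2: 2·((-38)+(-15)) − (-5) = -101 → (-38,-101,-15)

-38,-101,-15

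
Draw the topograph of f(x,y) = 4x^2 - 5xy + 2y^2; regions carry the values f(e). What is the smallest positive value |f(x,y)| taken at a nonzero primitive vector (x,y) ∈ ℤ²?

translate: b→3 (≡-5 mod 8), so (4,-5,2)→(4,3,1)
flip: (4,3,1)→(1,-3,4)
translate: b→1 (≡-3 mod 2), so (1,-3,4)→(1,1,2)
reduced (well bottom): (1,1,2) with a≤c, −a<b≤a
well minimum = a = 1

1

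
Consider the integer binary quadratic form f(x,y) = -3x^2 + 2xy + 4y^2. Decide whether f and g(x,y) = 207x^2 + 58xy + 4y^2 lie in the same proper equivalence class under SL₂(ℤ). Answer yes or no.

D₁ = 52, D₂ = 52
river cycle of f (length 10): (4, 6, -1), (-1, 6, 4), (4, 2, -3), (-3, 4, 3), (3, 2, -4), (-4, 6, 1), (1, 6, -4), (-4, 2, 3), (3, 4, -3), (-3, 2, 4)
river cycle of g (length 10): (4, 6, -1), (-1, 6, 4), (4, 2, -3), (-3, 4, 3), (3, 2, -4), (-4, 6, 1), (1, 6, -4), (-4, 2, 3), (3, 4, -3), (-3, 2, 4)
cycles coincide ⇒ equivalent

yes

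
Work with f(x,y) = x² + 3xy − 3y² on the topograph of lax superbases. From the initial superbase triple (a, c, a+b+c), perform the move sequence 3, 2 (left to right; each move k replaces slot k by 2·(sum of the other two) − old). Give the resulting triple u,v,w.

start (1,-3,1) = (f(1,0),f(0,1),f(1,1))
replace slot 3: 2·(1+(-3)) − 1 = -5 → (1,-3,-5)
replace slot 2: 2·(1+(-5)) − (-3) = -5 → (1,-5,-5)

1,-5,-5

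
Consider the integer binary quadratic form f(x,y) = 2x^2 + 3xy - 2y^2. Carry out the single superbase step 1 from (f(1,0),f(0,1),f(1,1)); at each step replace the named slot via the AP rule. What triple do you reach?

start (2,-2,3) = (f(1,0),f(0,1),f(1,1))
replace slot 1: 2·((-2)+3) − 2 = 0 → (0,-2,3)

0,-2,3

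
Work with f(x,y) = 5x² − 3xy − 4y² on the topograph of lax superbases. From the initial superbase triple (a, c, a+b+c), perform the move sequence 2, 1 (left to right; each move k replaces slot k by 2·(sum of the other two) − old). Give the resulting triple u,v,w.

start (5,-4,-2) = (f(1,0),f(0,1),f(1,1))
replace slot 2: 2·(5+(-2)) − (-4) = 10 → (5,10,-2)
replace slot 1: 2·(10+(-2)) − 5 = 11 → (11,10,-2)

11,10,-2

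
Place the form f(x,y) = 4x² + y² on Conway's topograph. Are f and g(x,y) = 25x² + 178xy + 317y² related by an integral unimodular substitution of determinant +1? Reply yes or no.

D₁ = -16, D₂ = -16
f: flip: (4,0,1)→(1,0,4)
f: reduced (well bottom): (1,0,4) with a≤c, −a<b≤a
g: translate: b→-22 (≡178 mod 50), so (25,178,317)→(25,-22,5)
g: flip: (25,-22,5)→(5,22,25)
g: translate: b→2 (≡22 mod 10), so (5,22,25)→(5,2,1)
g: flip: (5,2,1)→(1,-2,5)
g: translate: b→0 (≡-2 mod 2), so (1,-2,5)→(1,0,4)
g: reduced (well bottom): (1,0,4) with a≤c, −a<b≤a
reduced forms (1, 0, 4) vs (1, 0, 4) ⇒ equivalent

yes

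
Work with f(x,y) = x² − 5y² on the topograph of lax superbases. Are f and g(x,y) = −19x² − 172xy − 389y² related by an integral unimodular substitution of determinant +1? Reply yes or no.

D₁ = 20, D₂ = 20
river cycle of f (length 2): (1, 4, -1), (-1, 4, 1)
river cycle of g (length 2): (1, 4, -1), (-1, 4, 1)
cycles coincide ⇒ equivalent

yes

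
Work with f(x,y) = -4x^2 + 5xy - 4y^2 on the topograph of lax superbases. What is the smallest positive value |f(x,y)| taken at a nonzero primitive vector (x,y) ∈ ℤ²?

translate: b→3 (≡-5 mod 8), so (4,-5,4)→(4,3,3)
flip: (4,3,3)→(3,-3,4)
translate: b→3 (≡-3 mod 6), so (3,-3,4)→(3,3,4)
reduced (well bottom): (3,3,4) with a≤c, −a<b≤a
well minimum |f| = |-3| = 3 (negative-definite)

3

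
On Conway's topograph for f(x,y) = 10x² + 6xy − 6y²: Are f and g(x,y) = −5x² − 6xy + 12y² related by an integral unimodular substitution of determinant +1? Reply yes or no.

D₁ = 276, D₂ = 276
river cycle of f (length 4): (-6, 6, 10), (10, 14, -2), (-2, 14, 10), (10, 6, -6)
river cycle of g (length 8): (-5, 14, 4), (4, 10, -11), (-11, 12, 3), (3, 12, -11), (-11, 10, 4), (4, 14, -5), (-5, 16, 1), (1, 16, -5)
cycles differ ⇒ inequivalent

no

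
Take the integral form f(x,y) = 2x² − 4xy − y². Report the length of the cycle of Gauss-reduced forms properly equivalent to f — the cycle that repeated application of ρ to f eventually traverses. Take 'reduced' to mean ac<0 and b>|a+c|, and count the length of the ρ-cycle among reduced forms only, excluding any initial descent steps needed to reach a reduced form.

D = 24, ⌊√D⌋ = 4
descent: ρ → (-1,4,2)  [lands on river]
river: ρ → (2,4,-1)
ρ-cycle length = 2 (tail of 1 descent step not counted)

2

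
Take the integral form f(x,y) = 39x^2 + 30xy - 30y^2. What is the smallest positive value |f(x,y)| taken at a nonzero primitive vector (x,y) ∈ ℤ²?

river: ρ → (-30,30,39)
river: ρ → (39,48,-21)
river: ρ → (-21,36,51)
river: ρ → (51,66,-6)
river: ρ → (-6,66,51)
river: ρ → (51,36,-21)
river: ρ → (-21,48,39)
river: ρ → (39,30,-30)
closes: descent 0, river 8
min |a| on river = 6

6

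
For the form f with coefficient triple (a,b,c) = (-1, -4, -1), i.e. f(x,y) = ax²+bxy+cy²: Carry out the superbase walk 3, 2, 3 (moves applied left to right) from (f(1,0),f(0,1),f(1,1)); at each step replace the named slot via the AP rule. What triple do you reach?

start (-1,-1,-6) = (f(1,0),f(0,1),f(1,1))
replace slot 3: 2·((-1)+(-1)) − (-6) = 2 → (-1,-1,2)
replace slot 2: 2·((-1)+2) − (-1) = 3 → (-1,3,2)
replace slot 3: 2·((-1)+3) − 2 = 2 → (-1,3,2)

-1,3,2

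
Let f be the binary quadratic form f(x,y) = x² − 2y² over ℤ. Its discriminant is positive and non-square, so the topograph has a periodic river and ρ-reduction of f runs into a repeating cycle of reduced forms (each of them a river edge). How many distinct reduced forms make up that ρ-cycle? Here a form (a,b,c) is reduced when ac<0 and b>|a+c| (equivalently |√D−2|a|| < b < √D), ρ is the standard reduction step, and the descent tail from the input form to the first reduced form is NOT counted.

D = 8, ⌊√D⌋ = 2
descent: ρ → (-2,0,1)
descent: ρ → (1,2,-1)  [lands on river]
river: ρ → (-1,2,1)
ρ-cycle length = 2 (tail of 2 descent steps not counted)

2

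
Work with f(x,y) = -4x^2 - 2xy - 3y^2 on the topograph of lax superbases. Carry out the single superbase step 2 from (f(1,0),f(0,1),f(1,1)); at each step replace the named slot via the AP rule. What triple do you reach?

start (-4,-3,-9) = (f(1,0),f(0,1),f(1,1))
replace slot 2: 2·((-4)+(-9)) − (-3) = -23 → (-4,-23,-9)

-4,-23,-9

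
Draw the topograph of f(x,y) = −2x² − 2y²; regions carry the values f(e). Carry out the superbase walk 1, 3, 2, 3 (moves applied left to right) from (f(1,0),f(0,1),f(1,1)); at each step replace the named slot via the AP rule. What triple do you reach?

start (-2,-2,-4) = (f(1,0),f(0,1),f(1,1))
replace slot 1: 2·((-2)+(-4)) − (-2) = -10 → (-10,-2,-4)
replace slot 3: 2·((-10)+(-2)) − (-4) = -20 → (-10,-2,-20)
replace slot 2: 2·((-10)+(-20)) − (-2) = -58 → (-10,-58,-20)
replace slot 3: 2·((-10)+(-58)) − (-20) = -116 → (-10,-58,-116)

-10,-58,-116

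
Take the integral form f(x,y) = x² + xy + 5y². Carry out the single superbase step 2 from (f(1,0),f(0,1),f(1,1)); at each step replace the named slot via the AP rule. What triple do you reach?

start (1,5,7) = (f(1,0),f(0,1),f(1,1))
replace slot 2: 2·(1+7) − 5 = 11 → (1,11,7)

1,11,7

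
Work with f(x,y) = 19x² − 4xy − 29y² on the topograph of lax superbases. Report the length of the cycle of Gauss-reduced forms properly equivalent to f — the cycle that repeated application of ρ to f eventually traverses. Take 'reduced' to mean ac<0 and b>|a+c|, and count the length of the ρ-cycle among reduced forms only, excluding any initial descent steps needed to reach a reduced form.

D = 2220, ⌊√D⌋ = 47
descent: ρ → (-29,4,19)
descent: ρ → (19,34,-14)  [lands on river]
river: ρ → (-14,22,31)
river: ρ → (31,40,-5)
river: ρ → (-5,40,31)
river: ρ → (31,22,-14)
river: ρ → (-14,34,19)
river: ρ → (19,42,-6)
river: ρ → (-6,42,19)
ρ-cycle length = 8 (tail of 2 descent steps not counted)

8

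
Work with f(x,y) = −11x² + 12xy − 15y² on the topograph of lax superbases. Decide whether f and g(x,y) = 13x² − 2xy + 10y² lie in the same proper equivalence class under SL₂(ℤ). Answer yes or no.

D₁ = -516, D₂ = -516
f is negative-definite; reduce −f:
−f: translate: b→10 (≡-12 mod 22), so (11,-12,15)→(11,10,14)
−f: reduced (well bottom): (11,10,14) with a≤c, −a<b≤a
flip sign back: reduced form of f is (-11,-10,-14)
g: flip: (13,-2,10)→(10,2,13)
g: reduced (well bottom): (10,2,13) with a≤c, −a<b≤a
reduced forms (-11, -10, -14) vs (10, 2, 13) ⇒ inequivalent

no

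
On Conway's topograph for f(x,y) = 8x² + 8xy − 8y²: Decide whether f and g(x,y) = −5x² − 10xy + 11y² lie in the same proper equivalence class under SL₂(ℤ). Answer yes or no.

D₁ = 320, D₂ = 320
river cycle of f (length 2): (-8, 8, 8), (8, 8, -8)
river cycle of g (length 4): (11, 10, -5), (-5, 10, 11), (11, 12, -4), (-4, 12, 11)
cycles differ ⇒ inequivalent

no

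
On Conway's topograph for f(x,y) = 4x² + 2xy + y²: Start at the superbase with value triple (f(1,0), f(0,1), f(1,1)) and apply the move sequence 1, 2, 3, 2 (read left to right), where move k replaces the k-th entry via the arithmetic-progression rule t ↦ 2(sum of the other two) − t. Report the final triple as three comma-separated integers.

start (4,1,7) = (f(1,0),f(0,1),f(1,1))
replace slot 1: 2·(1+7) − 4 = 12 → (12,1,7)
replace slot 2: 2·(12+7) − 1 = 37 → (12,37,7)
replace slot 3: 2·(12+37) − 7 = 91 → (12,37,91)
replace slot 2: 2·(12+91) − 37 = 169 → (12,169,91)

12,169,91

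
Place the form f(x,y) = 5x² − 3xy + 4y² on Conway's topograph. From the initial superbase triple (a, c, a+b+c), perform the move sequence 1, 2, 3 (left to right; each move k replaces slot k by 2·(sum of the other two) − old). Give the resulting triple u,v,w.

start (5,4,6) = (f(1,0),f(0,1),f(1,1))
replace slot 1: 2·(4+6) − 5 = 15 → (15,4,6)
replace slot 2: 2·(15+6) − 4 = 38 → (15,38,6)
replace slot 3: 2·(15+38) − 6 = 100 → (15,38,100)

15,38,100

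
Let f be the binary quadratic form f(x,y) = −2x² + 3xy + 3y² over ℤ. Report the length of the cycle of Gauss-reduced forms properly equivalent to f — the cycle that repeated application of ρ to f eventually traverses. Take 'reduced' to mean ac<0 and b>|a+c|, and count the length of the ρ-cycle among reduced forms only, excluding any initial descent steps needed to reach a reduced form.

D = 33, ⌊√D⌋ = 5
river: ρ → (3,3,-2)
river: ρ → (-2,5,1)
river: ρ → (1,5,-2)
river: ρ → (-2,3,3)
ρ-cycle length = 4 (tail of 0 descent steps not counted)

4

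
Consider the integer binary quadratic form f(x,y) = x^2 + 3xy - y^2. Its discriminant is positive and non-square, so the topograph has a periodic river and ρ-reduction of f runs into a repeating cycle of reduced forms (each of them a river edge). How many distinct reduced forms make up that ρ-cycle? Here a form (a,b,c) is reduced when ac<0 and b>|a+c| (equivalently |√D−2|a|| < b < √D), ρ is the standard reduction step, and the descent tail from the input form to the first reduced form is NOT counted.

D = 13, ⌊√D⌋ = 3
river: ρ → (-1,3,1)
river: ρ → (1,3,-1)
ρ-cycle length = 2 (tail of 0 descent steps not counted)

2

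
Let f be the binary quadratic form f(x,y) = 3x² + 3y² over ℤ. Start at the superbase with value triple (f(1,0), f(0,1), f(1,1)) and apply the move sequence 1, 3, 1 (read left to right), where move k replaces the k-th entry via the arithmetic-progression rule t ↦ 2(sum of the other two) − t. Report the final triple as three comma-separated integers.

start (3,3,6) = (f(1,0),f(0,1),f(1,1))
replace slot 1: 2·(3+6) − 3 = 15 → (15,3,6)
replace slot 3: 2·(15+3) − 6 = 30 → (15,3,30)
replace slot 1: 2·(3+30) − 15 = 51 → (51,3,30)

51,3,30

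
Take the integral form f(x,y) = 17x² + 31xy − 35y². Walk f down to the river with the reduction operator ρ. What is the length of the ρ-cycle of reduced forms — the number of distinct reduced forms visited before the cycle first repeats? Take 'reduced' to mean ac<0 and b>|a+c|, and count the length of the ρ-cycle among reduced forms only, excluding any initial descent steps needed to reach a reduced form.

D = 3341, ⌊√D⌋ = 57
river: ρ → (-35,39,13)
river: ρ → (13,39,-35)
river: ρ → (-35,31,17)
river: ρ → (17,37,-29)
river: ρ → (-29,21,25)
river: ρ → (25,29,-25)
river: ρ → (-25,21,29)
river: ρ → (29,37,-17)
river: ρ → (-17,31,35)
river: ρ → (35,39,-13)
river: ρ → (-13,39,35)
river: ρ → (35,31,-17)
river: ρ → (-17,37,29)
river: ρ → (29,21,-25)
river: ρ → (-25,29,25)
river: ρ → (25,21,-29)
river: ρ → (-29,37,17)
river: ρ → (17,31,-35)
ρ-cycle length = 18 (tail of 0 descent steps not counted)

18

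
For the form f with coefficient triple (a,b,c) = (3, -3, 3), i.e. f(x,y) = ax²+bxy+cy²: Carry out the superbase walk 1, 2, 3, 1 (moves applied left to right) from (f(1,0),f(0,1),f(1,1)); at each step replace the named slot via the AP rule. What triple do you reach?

start (3,3,3) = (f(1,0),f(0,1),f(1,1))
replace slot 1: 2·(3+3) − 3 = 9 → (9,3,3)
replace slot 2: 2·(9+3) − 3 = 21 → (9,21,3)
replace slot 3: 2·(9+21) − 3 = 57 → (9,21,57)
replace slot 1: 2·(21+57) − 9 = 147 → (147,21,57)

147,21,57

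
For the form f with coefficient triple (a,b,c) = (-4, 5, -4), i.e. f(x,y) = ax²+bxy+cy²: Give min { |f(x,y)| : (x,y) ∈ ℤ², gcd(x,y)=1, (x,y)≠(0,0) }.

translate: b→3 (≡-5 mod 8), so (4,-5,4)→(4,3,3)
flip: (4,3,3)→(3,-3,4)
translate: b→3 (≡-3 mod 6), so (3,-3,4)→(3,3,4)
reduced (well bottom): (3,3,4) with a≤c, −a<b≤a
well minimum |f| = |-3| = 3 (negative-definite)

3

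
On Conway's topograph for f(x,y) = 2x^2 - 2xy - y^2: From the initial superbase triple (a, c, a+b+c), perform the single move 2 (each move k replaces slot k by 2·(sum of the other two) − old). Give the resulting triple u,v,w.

start (2,-1,-1) = (f(1,0),f(0,1),f(1,1))
replace slot 2: 2·(2+(-1)) − (-1) = 3 → (2,3,-1)

2,3,-1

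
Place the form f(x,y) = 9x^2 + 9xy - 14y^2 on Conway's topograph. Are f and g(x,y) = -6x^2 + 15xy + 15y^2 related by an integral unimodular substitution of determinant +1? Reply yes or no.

D₁ = 585, D₂ = 585
river cycle of f (length 12): (-14, 19, 4), (4, 21, -9), (-9, 15, 10), (10, 5, -14), (-14, 23, 1), (1, 23, -14), (-14, 5, 10), (10, 15, -9), (-9, 21, 4), (4, 19, -14), … (2 more)
river cycle of g (length 6): (15, 15, -6), (-6, 21, 6), (6, 15, -15), (-15, 15, 6), (6, 21, -6), (-6, 15, 15)
cycles differ ⇒ inequivalent

no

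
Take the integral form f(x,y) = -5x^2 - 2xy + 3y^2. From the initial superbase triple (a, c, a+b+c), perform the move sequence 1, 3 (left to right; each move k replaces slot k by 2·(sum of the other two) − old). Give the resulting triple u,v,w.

start (-5,3,-4) = (f(1,0),f(0,1),f(1,1))
replace slot 1: 2·(3+(-4)) − (-5) = 3 → (3,3,-4)
replace slot 3: 2·(3+3) − (-4) = 16 → (3,3,16)

3,3,16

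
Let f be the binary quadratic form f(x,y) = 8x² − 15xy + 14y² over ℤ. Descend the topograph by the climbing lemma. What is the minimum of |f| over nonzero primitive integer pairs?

translate: b→1 (≡-15 mod 16), so (8,-15,14)→(8,1,7)
flip: (8,1,7)→(7,-1,8)
reduced (well bottom): (7,-1,8) with a≤c, −a<b≤a
well minimum = a = 7

7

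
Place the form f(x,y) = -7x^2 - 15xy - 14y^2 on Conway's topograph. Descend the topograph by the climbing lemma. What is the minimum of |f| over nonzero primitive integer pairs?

translate: b→1 (≡15 mod 14), so (7,15,14)→(7,1,6)
flip: (7,1,6)→(6,-1,7)
reduced (well bottom): (6,-1,7) with a≤c, −a<b≤a
well minimum |f| = |-6| = 6 (negative-definite)

6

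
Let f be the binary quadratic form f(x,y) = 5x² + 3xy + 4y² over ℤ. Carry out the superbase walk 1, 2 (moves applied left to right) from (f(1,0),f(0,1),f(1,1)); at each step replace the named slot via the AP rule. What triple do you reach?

start (5,4,12) = (f(1,0),f(0,1),f(1,1))
replace slot 1: 2·(4+12) − 5 = 27 → (27,4,12)
replace slot 2: 2·(27+12) − 4 = 74 → (27,74,12)

27,74,12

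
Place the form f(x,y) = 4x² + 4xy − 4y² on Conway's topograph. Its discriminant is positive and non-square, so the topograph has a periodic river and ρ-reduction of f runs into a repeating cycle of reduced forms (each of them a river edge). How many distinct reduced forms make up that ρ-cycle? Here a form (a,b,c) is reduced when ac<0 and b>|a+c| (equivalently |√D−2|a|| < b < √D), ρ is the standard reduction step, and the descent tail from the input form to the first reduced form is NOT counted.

D = 80, ⌊√D⌋ = 8
river: ρ → (-4,4,4)
river: ρ → (4,4,-4)
ρ-cycle length = 2 (tail of 0 descent steps not counted)

2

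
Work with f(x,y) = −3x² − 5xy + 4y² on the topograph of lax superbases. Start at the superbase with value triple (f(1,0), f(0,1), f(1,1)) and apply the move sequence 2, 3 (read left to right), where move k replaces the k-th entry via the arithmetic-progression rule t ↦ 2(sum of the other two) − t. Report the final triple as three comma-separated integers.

start (-3,4,-4) = (f(1,0),f(0,1),f(1,1))
replace slot 2: 2·((-3)+(-4)) − 4 = -18 → (-3,-18,-4)
replace slot 3: 2·((-3)+(-18)) − (-4) = -38 → (-3,-18,-38)

-3,-18,-38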